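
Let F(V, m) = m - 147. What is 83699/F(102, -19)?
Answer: -83699/166 ≈ -504.21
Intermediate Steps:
F(V, m) = -147 + m
83699/F(102, -19) = 83699/(-147 - 19) = 83699/(-166) = 83699*(-1/166) = -83699/166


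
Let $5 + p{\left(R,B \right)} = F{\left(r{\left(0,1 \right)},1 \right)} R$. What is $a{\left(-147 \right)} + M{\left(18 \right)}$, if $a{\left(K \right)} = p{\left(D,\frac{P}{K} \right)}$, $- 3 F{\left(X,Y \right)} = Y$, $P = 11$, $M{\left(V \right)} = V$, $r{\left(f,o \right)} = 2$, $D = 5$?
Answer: $\frac{34}{3} \approx 11.333$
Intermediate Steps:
$F{\left(X,Y \right)} = - \frac{Y}{3}$
$p{\left(R,B \right)} = -5 - \frac{R}{3}$ ($p{\left(R,B \right)} = -5 + \left(- \frac{1}{3}\right) 1 R = -5 - \frac{R}{3}$)
$a{\left(K \right)} = - \frac{20}{3}$ ($a{\left(K \right)} = -5 - \frac{5}{3} = - \frac{20}{3}$)
$a{\left(-147 \right)} + M{\left(18 \right)} = - \frac{20}{3} + 18 = \frac{34}{3}$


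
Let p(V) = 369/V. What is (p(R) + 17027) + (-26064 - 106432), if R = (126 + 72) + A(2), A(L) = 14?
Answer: -24479059/212 ≈ -1.1547e+5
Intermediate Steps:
R = 212 (R = (126 + 72) + 14 = 198 + 14 = 212)
(p(R) + 17027) + (-26064 - 106432) = (369/212 + 17027) + (-26064 - 106432) = (369*(1/212) + 17027) - 132496 = (369/212 + 17027) - 132496 = 3610093/212 - 132496 = -24479059/212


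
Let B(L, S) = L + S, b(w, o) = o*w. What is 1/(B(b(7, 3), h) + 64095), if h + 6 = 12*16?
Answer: 1/64302 ≈ 1.5552e-5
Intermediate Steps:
h = 186 (h = -6 + 12*16 = -6 + 192 = 186)
1/(B(b(7, 3), h) + 64095) = 1/((3*7 + 186) + 64095) = 1/((21 + 186) + 64095) = 1/(207 + 64095) = 1/64302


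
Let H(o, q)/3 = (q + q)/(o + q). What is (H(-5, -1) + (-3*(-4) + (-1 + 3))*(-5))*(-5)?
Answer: 345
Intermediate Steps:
H(o, q) = 6*q/(o + q) (H(o, q) = 3*((q + q)/(o + q)) = 3*((2*q)/(o + q)) = 3*(2*q/(o + q)) = 6*q/(o + q))
(H(-5, -1) + (-3*(-4) + (-1 + 3))*(-5))*(-5) = (6*(-1)/(-5 - 1) + (-3*(-4) + (-1 + 3))*(-5))*(-5) = (6*(-1)/(-6) + (12 + 2)*(-5))*(-5) = (6*(-1)*(-1/6) + 14*(-5))*(-5) = (1 - 70)*(-5) = -69*(-5) = 345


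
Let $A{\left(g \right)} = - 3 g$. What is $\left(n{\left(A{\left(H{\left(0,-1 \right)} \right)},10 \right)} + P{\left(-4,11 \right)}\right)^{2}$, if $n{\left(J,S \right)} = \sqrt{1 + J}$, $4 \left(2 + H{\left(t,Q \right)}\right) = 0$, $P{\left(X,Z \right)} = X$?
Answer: $\left(4 - \sqrt{7}\right)^{2} \approx 1.834$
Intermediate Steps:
$H{\left(t,Q \right)} = -2$ ($H{\left(t,Q \right)} = -2 + \frac{1}{4} \cdot 0 = -2 + 0 = -2$)
$\left(n{\left(A{\left(H{\left(0,-1 \right)} \right)},10 \right)} + P{\left(-4,11 \right)}\right)^{2} = \left(\sqrt{1 - -6} - 4\right)^{2} = \left(\sqrt{1 + 6} - 4\right)^{2} = \left(\sqrt{7} - 4\right)^{2} = \left(-4 + \sqrt{7}\right)^{2}$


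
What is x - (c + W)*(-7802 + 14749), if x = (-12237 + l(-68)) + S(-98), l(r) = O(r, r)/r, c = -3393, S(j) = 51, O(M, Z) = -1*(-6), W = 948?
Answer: 577089783/34 ≈ 1.6973e+7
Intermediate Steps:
O(M, Z) = 6
l(r) = 6/r
x = -414327/34 (x = (-12237 + 6/(-68)) + 51 = (-12237 + 6*(-1/68)) + 51 = (-12237 - 3/34) + 51 = -416061/34 + 51 = -414327/34 ≈ -12186.)
x - (c + W)*(-7802 + 14749) = -414327/34 - (-3393 + 948)*(-7802 + 14749) = -414327/34 - (-2445)*6947 = -414327/34 - 1*(-16985415) = -414327/34 + 16985415 = 577089783/34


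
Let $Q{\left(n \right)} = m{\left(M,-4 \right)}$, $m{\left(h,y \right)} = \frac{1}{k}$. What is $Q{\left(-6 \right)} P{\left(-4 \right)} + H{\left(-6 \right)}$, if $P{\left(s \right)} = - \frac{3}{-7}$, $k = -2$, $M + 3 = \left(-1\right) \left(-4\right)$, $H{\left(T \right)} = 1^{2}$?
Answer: $\frac{11}{14} \approx 0.78571$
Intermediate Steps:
$H{\left(T \right)} = 1$
$M = 1$ ($M = -3 - -4 = -3 + 4 = 1$)
$m{\left(h,y \right)} = - \frac{1}{2}$ ($m{\left(h,y \right)} = \frac{1}{-2} = - \frac{1}{2}$)
$Q{\left(n \right)} = - \frac{1}{2}$
$P{\left(s \right)} = \frac{3}{7}$ ($P{\left(s \right)} = \left(-3\right) \left(- \frac{1}{7}\right) = \frac{3}{7}$)
$Q{\left(-6 \right)} P{\left(-4 \right)} + H{\left(-6 \right)} = \left(- \frac{1}{2}\right) \frac{3}{7} + 1 = - \frac{3}{14} + 1 = \frac{11}{14}$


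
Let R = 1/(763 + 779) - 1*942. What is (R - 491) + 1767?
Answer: 515029/1542 ≈ 334.00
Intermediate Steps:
R = -1452563/1542 (R = 1/1542 - 942 = -1452563/1542 ≈ -942.00)
(R - 491) + 1767 = (-1452563/1542 - 491) + 1767 = -2209685/1542 + 1767 = 515029/1542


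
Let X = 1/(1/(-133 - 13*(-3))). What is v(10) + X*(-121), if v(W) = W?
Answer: 11384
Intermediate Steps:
X = -94 (X = 1/(1/(-133 + 39)) = 1/(1/(-94)) = 1/(-1/94) = -94)
v(10) + X*(-121) = 10 - 94*(-121) = 10 + 11374 = 11384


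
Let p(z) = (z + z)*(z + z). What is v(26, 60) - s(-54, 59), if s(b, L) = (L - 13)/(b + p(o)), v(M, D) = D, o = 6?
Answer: 2677/45 ≈ 59.489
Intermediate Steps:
p(z) = 4*z² (p(z) = (2*z)*(2*z) = 4*z²)
s(b, L) = (-13 + L)/(144 + b) (s(b, L) = (L - 13)/(b + 4*6²) = (-13 + L)/(b + 4*36) = (-13 + L)/(b + 144) = (-13 + L)/(144 + b))
v(26, 60) - s(-54, 59) = 60 - (-13 + 59)/(144 - 54) = 60 - 46/90 = 60 - 1*23/45 = 60 - 23/45 = 2677/45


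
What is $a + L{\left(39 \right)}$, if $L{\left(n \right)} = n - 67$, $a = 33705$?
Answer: $33677$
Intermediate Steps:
$L{\left(n \right)} = -67 + n$
$a + L{\left(39 \right)} = 33705 + \left(-67 + 39\right) = 33705 - 28 = 33677$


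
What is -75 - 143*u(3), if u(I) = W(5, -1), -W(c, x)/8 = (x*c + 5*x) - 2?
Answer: -13803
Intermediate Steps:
W(c, x) = 16 - 40*x - 8*c*x (W(c, x) = -8*((x*c + 5*x) - 2) = -8*((c*x + 5*x) - 2) = -8*((5*x + c*x) - 2) = -8*(-2 + 5*x + c*x) = 16 - 40*x - 8*c*x)
u(I) = 96 (u(I) = 16 - 40*(-1) - 8*5*(-1) = 16 + 40 + 40 = 96)
-75 - 143*u(3) = -75 - 143*96 = -75 - 13728 = -13803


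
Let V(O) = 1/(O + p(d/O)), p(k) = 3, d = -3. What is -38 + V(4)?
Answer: -265/7 ≈ -37.857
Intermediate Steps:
V(O) = 1/(3 + O) (V(O) = 1/(O + 3) = 1/(3 + O))
-38 + V(4) = -38 + 1/(3 + 4) = -38 + 1/7 = -38 + ⅐ = -265/7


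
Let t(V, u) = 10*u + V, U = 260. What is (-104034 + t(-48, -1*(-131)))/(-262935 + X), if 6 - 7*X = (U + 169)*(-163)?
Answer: 179851/442653 ≈ 0.40630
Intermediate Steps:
t(V, u) = V + 10*u
X = 69933/7 (X = 6/7 - (260 + 169)*(-163)/7 = 6/7 - 429*(-163)/7 = 6/7 - 1/7*(-69927) = 6/7 + 69927/7 = 69933/7 ≈ 9990.4)
(-104034 + t(-48, -1*(-131)))/(-262935 + X) = (-104034 + (-48 + 10*(-1*(-131))))/(-262935 + 69933/7) = (-104034 + (-48 + 10*131))/(-1770612/7) = (-104034 + (-48 + 1310))*(-7/1770612) = (-104034 + 1262)*(-7/1770612) = -102772*(-7/1770612) = 179851/442653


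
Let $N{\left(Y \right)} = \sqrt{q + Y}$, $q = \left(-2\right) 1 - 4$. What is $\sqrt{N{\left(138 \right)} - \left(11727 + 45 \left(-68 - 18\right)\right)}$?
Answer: $\sqrt{-7857 + 2 \sqrt{33}} \approx 88.575 i$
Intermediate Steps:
$q = -6$ ($q = -2 - 4 = -6$)
$N{\left(Y \right)} = \sqrt{-6 + Y}$
$\sqrt{N{\left(138 \right)} - \left(11727 + 45 \left(-68 - 18\right)\right)} = \sqrt{\sqrt{-6 + 138} - \left(11727 + 45 \left(-68 - 18\right)\right)} = \sqrt{\sqrt{132} - 7857} = \sqrt{2 \sqrt{33} + \left(3870 - 11727\right)} = \sqrt{2 \sqrt{33} - 7857} = \sqrt{-7857 + 2 \sqrt{33}}$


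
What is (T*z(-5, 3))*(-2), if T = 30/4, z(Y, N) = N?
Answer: -45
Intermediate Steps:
T = 15/2 (T = 30*(¼) = 15/2 ≈ 7.5000)
(T*z(-5, 3))*(-2) = ((15/2)*3)*(-2) = (45/2)*(-2) = -45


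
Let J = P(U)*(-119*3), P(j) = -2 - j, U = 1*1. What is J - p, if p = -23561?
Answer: 24632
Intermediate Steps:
U = 1
J = 1071 (J = (-2 - 1*1)*(-119*3) = (-2 - 1)*(-357) = -3*(-357) = 1071)
J - p = 1071 - 1*(-23561) = 1071 + 23561 = 24632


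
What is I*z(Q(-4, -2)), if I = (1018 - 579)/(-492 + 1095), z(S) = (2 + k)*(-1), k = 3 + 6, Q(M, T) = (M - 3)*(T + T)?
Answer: -4829/603 ≈ -8.0083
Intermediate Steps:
Q(M, T) = 2*T*(-3 + M) (Q(M, T) = (-3 + M)*(2*T) = 2*T*(-3 + M))
k = 9
z(S) = -11 (z(S) = (2 + 9)*(-1) = 11*(-1) = -11)
I = 439/603 ≈ 0.72803
I*z(Q(-4, -2)) = (439/603)*(-11) = -4829/603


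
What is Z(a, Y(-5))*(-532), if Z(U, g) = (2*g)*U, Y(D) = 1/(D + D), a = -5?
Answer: -532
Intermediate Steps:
Y(D) = 1/(2*D)
Z(U, g) = 2*U*g
Z(a, Y(-5))*(-532) = (2*(-5)*((½)/(-5)))*(-532) = (2*(-5)*((½)*(-⅕)))*(-532) = (2*(-5)*(-⅒))*(-532) = 1*(-532) = -532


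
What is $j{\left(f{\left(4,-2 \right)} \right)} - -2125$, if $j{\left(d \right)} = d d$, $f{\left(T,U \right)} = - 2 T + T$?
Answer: $2141$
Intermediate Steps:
$f{\left(T,U \right)} = - T$
$j{\left(d \right)} = d^{2}$
$j{\left(f{\left(4,-2 \right)} \right)} - -2125 = \left(\left(-1\right) 4\right)^{2} - -2125 = \left(-4\right)^{2} + 2125 = 16 + 2125 = 2141$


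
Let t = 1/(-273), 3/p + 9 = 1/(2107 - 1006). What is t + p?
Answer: -911627/2704884 ≈ -0.33703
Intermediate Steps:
p = -3303/9908 (p = 3/(-9 + 1/(2107 - 1006)) = 3/(-9 + 1/1101) = 3/(-9908/1101) = 3*(-1101/9908) = -3303/9908 ≈ -0.33337)
t = -1/273 ≈ -0.0036630
t + p = -1/273 - 3303/9908 = -911627/2704884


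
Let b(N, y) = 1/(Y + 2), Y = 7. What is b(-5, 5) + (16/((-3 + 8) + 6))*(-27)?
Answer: -3877/99 ≈ -39.162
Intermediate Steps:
b(N, y) = ⅑ (b(N, y) = 1/(7 + 2) = 1/9 = ⅑)
b(-5, 5) + (16/((-3 + 8) + 6))*(-27) = ⅑ + (16/((-3 + 8) + 6))*(-27) = ⅑ + (16/(5 + 6))*(-27) = ⅑ + (16/11)*(-27) = ⅑ - 432/11 = -3877/99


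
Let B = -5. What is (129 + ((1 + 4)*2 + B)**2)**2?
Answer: 23716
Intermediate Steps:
(129 + ((1 + 4)*2 + B)**2)**2 = (129 + ((1 + 4)*2 - 5)**2)**2 = (129 + (5*2 - 5)**2)**2 = (129 + (10 - 5)**2)**2 = (129 + 5**2)**2 = (129 + 25)**2 = 154**2 = 23716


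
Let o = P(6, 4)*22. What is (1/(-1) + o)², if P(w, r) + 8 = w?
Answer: 2025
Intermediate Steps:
P(w, r) = -8 + w
o = -44 (o = (-8 + 6)*22 = -2*22 = -44)
(1/(-1) + o)² = (1/(-1) - 44)² = (-1 - 44)² = (-45)² = 2025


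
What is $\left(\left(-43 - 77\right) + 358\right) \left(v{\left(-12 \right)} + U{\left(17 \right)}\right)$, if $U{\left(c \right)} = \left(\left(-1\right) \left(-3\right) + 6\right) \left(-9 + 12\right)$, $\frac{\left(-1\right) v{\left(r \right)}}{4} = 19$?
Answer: $-11662$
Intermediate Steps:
$v{\left(r \right)} = -76$ ($v{\left(r \right)} = \left(-4\right) 19 = -76$)
$U{\left(c \right)} = 27$ ($U{\left(c \right)} = \left(3 + 6\right) 3 = 9 \cdot 3 = 27$)
$\left(\left(-43 - 77\right) + 358\right) \left(v{\left(-12 \right)} + U{\left(17 \right)}\right) = \left(\left(-43 - 77\right) + 358\right) \left(-76 + 27\right) = \left(-120 + 358\right) \left(-49\right) = 238 \left(-49\right) = -11662$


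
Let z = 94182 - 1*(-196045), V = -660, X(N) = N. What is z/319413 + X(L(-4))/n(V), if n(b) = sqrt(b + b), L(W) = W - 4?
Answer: 290227/319413 + 2*I*sqrt(330)/165 ≈ 0.90863 + 0.22019*I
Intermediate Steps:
L(W) = -4 + W
z = 290227 (z = 94182 + 196045 = 290227)
n(b) = sqrt(2)*sqrt(b) (n(b) = sqrt(2*b) = sqrt(2)*sqrt(b))
z/319413 + X(L(-4))/n(V) = 290227/319413 + (-4 - 4)/((sqrt(2)*sqrt(-660))) = 290227*(1/319413) - 8*(-I*sqrt(330)/660) = 290227/319413 - 8*(-I*sqrt(330)/660) = 290227/319413 - (-2)*I*sqrt(330)/165 = 290227/319413 + 2*I*sqrt(330)/165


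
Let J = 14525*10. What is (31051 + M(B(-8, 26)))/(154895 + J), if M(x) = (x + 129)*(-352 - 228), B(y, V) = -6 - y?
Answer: -44929/300145 ≈ -0.14969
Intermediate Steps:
M(x) = -74820 - 580*x (M(x) = (129 + x)*(-580) = -74820 - 580*x)
J = 145250
(31051 + M(B(-8, 26)))/(154895 + J) = (31051 + (-74820 - 580*(-6 - 1*(-8))))/(154895 + 145250) = (31051 + (-74820 - 580*(-6 + 8)))/300145 = (31051 + (-74820 - 580*2))*(1/300145) = (31051 + (-74820 - 1160))*(1/300145) = (31051 - 75980)*(1/300145) = -44929*1/300145 = -44929/300145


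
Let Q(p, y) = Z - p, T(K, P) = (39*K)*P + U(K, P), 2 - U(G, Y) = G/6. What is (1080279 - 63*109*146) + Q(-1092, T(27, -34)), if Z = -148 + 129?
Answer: 78770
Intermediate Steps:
Z = -19
U(G, Y) = 2 - G/6
T(K, P) = 2 - K/6 + 39*K*P (T(K, P) = (39*K)*P + (2 - K/6) = 39*K*P + (2 - K/6) = 2 - K/6 + 39*K*P)
Q(p, y) = -19 - p
(1080279 - 63*109*146) + Q(-1092, T(27, -34)) = (1080279 - 63*109*146) + (-19 - 1*(-1092)) = (1080279 - 6867*146) + (-19 + 1092) = (1080279 - 1002582) + 1073 = 77697 + 1073 = 78770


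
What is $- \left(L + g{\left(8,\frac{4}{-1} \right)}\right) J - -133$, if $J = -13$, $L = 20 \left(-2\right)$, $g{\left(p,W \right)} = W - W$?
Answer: $-387$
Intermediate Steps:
$g{\left(p,W \right)} = 0$
$L = -40$
$- \left(L + g{\left(8,\frac{4}{-1} \right)}\right) J - -133 = - \left(-40 + 0\right) \left(-13\right) - -133 = - \left(-40\right) \left(-13\right) + 133 = \left(-1\right) 520 + 133 = -520 + 133 = -387$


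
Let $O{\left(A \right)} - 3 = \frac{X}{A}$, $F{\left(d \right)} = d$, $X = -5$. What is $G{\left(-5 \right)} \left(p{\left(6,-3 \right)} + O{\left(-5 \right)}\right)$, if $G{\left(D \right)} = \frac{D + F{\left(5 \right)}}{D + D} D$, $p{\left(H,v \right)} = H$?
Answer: $0$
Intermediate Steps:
$O{\left(A \right)} = 3 - \frac{5}{A}$
$G{\left(D \right)} = \frac{5}{2} + \frac{D}{2}$ ($G{\left(D \right)} = \frac{D + 5}{D + D} D = \frac{5 + D}{2 D} D = \frac{5}{2} + \frac{D}{2}$)
$G{\left(-5 \right)} \left(p{\left(6,-3 \right)} + O{\left(-5 \right)}\right) = \left(\frac{5}{2} + \frac{1}{2} \left(-5\right)\right) \left(6 + \left(3 - \frac{5}{-5}\right)\right) = \left(\frac{5}{2} - \frac{5}{2}\right) \left(6 + \left(3 - -1\right)\right) = 0 \left(6 + \left(3 + 1\right)\right) = 0 \left(6 + 4\right) = 0 \cdot 10 = 0$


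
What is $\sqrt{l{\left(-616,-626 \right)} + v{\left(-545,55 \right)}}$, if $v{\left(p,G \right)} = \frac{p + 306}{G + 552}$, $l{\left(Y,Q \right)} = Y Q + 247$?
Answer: $\frac{\sqrt{142170691414}}{607} \approx 621.18$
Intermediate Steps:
$l{\left(Y,Q \right)} = 247 + Q Y$ ($l{\left(Y,Q \right)} = Q Y + 247 = 247 + Q Y$)
$v{\left(p,G \right)} = \frac{306 + p}{552 + G}$
$\sqrt{l{\left(-616,-626 \right)} + v{\left(-545,55 \right)}} = \sqrt{\left(247 - -385616\right) + \frac{306 - 545}{552 + 55}} = \sqrt{\left(247 + 385616\right) + \frac{1}{607} \left(-239\right)} = \sqrt{385863 + \frac{1}{607} \left(-239\right)} = \sqrt{385863 - \frac{239}{607}} = \sqrt{\frac{234218602}{607}} = \frac{\sqrt{142170691414}}{607}$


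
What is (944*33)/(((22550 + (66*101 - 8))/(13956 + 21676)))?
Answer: 46250336/1217 ≈ 38004.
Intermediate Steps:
(944*33)/(((22550 + (66*101 - 8))/(13956 + 21676))) = 31152/(((22550 + (6666 - 8))/35632)) = 31152/(((22550 + 6658)*(1/35632))) = 31152/((29208*(1/35632))) = 31152/(3651/4454) = 31152*(4454/3651) = 46250336/1217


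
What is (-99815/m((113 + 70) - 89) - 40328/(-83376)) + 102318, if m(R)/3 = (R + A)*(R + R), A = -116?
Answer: 2205412552771/21552696 ≈ 1.0233e+5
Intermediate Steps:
m(R) = 6*R*(-116 + R) (m(R) = 3*((R - 116)*(R + R)) = 3*((-116 + R)*(2*R)) = 3*(2*R*(-116 + R)) = 6*R*(-116 + R))
(-99815/m((113 + 70) - 89) - 40328/(-83376)) + 102318 = (-99815*1/(6*(-116 + ((113 + 70) - 89))*((113 + 70) - 89)) - 40328/(-83376)) + 102318 = (-99815*1/(6*(-116 + (183 - 89))*(183 - 89)) - 40328*(-1/83376)) + 102318 = (-99815*1/(564*(-116 + 94)) + 5041/10422) + 102318 = (-99815/(6*94*(-22)) + 5041/10422) + 102318 = (-99815/(-12408) + 5041/10422) + 102318 = (-99815*(-1/12408) + 5041/10422) + 102318 = (99815/12408 + 5041/10422) + 102318 = 183803443/21552696 + 102318 = 2205412552771/21552696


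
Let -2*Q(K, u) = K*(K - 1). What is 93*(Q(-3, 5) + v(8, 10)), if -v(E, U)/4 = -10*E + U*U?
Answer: -7998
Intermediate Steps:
v(E, U) = -4*U² + 40*E (v(E, U) = -4*(-10*E + U*U) = -4*(-10*E + U²) = -4*(U² - 10*E) = -4*U² + 40*E)
Q(K, u) = -K*(-1 + K)/2 (Q(K, u) = -K*(K - 1)/2 = -K*(-1 + K)/2)
93*(Q(-3, 5) + v(8, 10)) = 93*((½)*(-3)*(1 - 1*(-3)) + (-4*10² + 40*8)) = 93*((½)*(-3)*(1 + 3) + (-4*100 + 320)) = 93*((½)*(-3)*4 + (-400 + 320)) = 93*(-6 - 80) = 93*(-86) = -7998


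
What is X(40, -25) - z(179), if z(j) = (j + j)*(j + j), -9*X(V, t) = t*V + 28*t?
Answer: -1151776/9 ≈ -1.2798e+5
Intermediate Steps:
X(V, t) = -28*t/9 - V*t/9 (X(V, t) = -(t*V + 28*t)/9 = -(V*t + 28*t)/9 = -(28*t + V*t)/9 = -28*t/9 - V*t/9)
z(j) = 4*j² (z(j) = (2*j)*(2*j) = 4*j²)
X(40, -25) - z(179) = -⅑*(-25)*(28 + 40) - 4*179² = -⅑*(-25)*68 - 4*32041 = 1700/9 - 1*128164 = 1700/9 - 128164 = -1151776/9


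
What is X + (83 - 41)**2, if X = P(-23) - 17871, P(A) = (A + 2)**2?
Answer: -15666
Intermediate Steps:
P(A) = (2 + A)**2
X = -17430 (X = (2 - 23)**2 - 17871 = (-21)**2 - 17871 = 441 - 17871 = -17430)
X + (83 - 41)**2 = -17430 + (83 - 41)**2 = -17430 + 42**2 = -17430 + 1764 = -15666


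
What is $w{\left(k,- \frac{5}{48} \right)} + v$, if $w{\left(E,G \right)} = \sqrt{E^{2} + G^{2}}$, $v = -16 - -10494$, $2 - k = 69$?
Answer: $10478 + \frac{\sqrt{10342681}}{48} \approx 10545.0$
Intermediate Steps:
$k = -67$ ($k = 2 - 69 = -67$)
$v = 10478$ ($v = -16 + 10494 = 10478$)
$w{\left(k,- \frac{5}{48} \right)} + v = \sqrt{\left(-67\right)^{2} + \left(- \frac{5}{48}\right)^{2}} + 10478 = \sqrt{4489 + \left(\left(-5\right) \frac{1}{48}\right)^{2}} + 10478 = \sqrt{4489 + \left(- \frac{5}{48}\right)^{2}} + 10478 = \sqrt{4489 + \frac{25}{2304}} + 10478 = \sqrt{\frac{10342681}{2304}} + 10478 = \frac{\sqrt{10342681}}{48} + 10478 = 10478 + \frac{\sqrt{10342681}}{48}$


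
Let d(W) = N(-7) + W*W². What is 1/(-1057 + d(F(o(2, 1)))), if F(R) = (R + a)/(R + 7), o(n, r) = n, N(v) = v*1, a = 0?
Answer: -729/775648 ≈ -0.00093986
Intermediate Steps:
N(v) = v
F(R) = R/(7 + R) (F(R) = (R + 0)/(R + 7) = R/(7 + R))
d(W) = -7 + W³ (d(W) = -7 + W*W² = -7 + W³)
1/(-1057 + d(F(o(2, 1)))) = 1/(-1057 + (-7 + (2/(7 + 2))³)) = 1/(-1057 + (-7 + (2/9)³)) = 1/(-1057 + (-7 + 8/729)) = 1/(-1057 - 5095/729) = 1/(-775648/729) = -729/775648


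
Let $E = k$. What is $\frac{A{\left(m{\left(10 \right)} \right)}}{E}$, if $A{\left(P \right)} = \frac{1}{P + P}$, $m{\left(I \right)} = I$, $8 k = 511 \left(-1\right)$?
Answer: $- \frac{2}{2555} \approx -0.00078278$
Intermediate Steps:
$k = - \frac{511}{8}$ ($k = \frac{511 \left(-1\right)}{8} = \frac{1}{8} \left(-511\right) = - \frac{511}{8} \approx -63.875$)
$E = - \frac{511}{8} \approx -63.875$
$A{\left(P \right)} = \frac{1}{2 P}$
$\frac{A{\left(m{\left(10 \right)} \right)}}{E} = \frac{\frac{1}{2} \cdot \frac{1}{10}}{- \frac{511}{8}} = \frac{1}{2} \cdot \frac{1}{10} \left(- \frac{8}{511}\right) = \frac{1}{20} \left(- \frac{8}{511}\right) = - \frac{2}{2555}$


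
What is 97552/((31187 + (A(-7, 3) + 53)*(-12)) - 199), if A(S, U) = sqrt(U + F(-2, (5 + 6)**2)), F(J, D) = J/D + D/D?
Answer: 11195896712/3483451343 + 402402*sqrt(482)/3483451343 ≈ 3.2166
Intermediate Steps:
F(J, D) = 1 + J/D (F(J, D) = J/D + 1 = 1 + J/D)
A(S, U) = sqrt(119/121 + U) (A(S, U) = sqrt(U + ((5 + 6)**2 - 2)/((5 + 6)**2)) = sqrt(U + (11**2 - 2)/(11**2)) = sqrt(U + (121 - 2)/121) = sqrt(U + (1/121)*119) = sqrt(U + 119/121) = sqrt(119/121 + U))
97552/((31187 + (A(-7, 3) + 53)*(-12)) - 199) = 97552/((31187 + (sqrt(119 + 121*3)/11 + 53)*(-12)) - 199) = 97552/((31187 + (sqrt(119 + 363)/11 + 53)*(-12)) - 199) = 97552/((31187 + (sqrt(482)/11 + 53)*(-12)) - 199) = 97552/((31187 + (53 + sqrt(482)/11)*(-12)) - 199) = 97552/((31187 + (-636 - 12*sqrt(482)/11)) - 199) = 97552/((30551 - 12*sqrt(482)/11) - 199) = 97552/(30352 - 12*sqrt(482)/11)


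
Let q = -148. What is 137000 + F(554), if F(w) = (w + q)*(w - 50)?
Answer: 341624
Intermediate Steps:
F(w) = (-148 + w)*(-50 + w) (F(w) = (w - 148)*(w - 50) = (-148 + w)*(-50 + w))
137000 + F(554) = 137000 + (7400 + 554**2 - 198*554) = 137000 + (7400 + 306916 - 109692) = 137000 + 204624 = 341624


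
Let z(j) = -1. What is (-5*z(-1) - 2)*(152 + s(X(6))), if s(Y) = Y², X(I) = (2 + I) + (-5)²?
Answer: 3723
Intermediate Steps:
X(I) = 27 + I (X(I) = (2 + I) + 25 = 27 + I)
(-5*z(-1) - 2)*(152 + s(X(6))) = (-5*(-1) - 2)*(152 + (27 + 6)²) = (5 - 2)*(152 + 33²) = 3*(152 + 1089) = 3*1241 = 3723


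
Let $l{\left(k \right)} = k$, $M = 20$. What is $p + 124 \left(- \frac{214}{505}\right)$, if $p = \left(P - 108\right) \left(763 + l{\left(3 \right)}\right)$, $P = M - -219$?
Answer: $\frac{50648194}{505} \approx 1.0029 \cdot 10^{5}$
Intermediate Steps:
$P = 239$ ($P = 20 - -219 = 20 + 219 = 239$)
$p = 100346$ ($p = \left(239 - 108\right) \left(763 + 3\right) = \left(239 - 108\right) 766 = 131 \cdot 766 = 100346$)
$p + 124 \left(- \frac{214}{505}\right) = 100346 + 124 \left(- \frac{214}{505}\right) = 100346 - \frac{26536}{505} = \frac{50648194}{505}$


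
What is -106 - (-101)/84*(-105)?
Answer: -929/4 ≈ -232.25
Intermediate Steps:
-106 - (-101)/84*(-105) = -106 - 1*(-101/84)*(-105) = -106 + (101/84)*(-105) = -106 - 505/4 = -929/4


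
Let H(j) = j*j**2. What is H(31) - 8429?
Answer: 21362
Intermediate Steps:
H(j) = j**3
H(31) - 8429 = 31**3 - 8429 = 29791 - 8429 = 21362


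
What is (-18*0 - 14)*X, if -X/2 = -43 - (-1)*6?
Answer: -1036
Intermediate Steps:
X = 74 (X = -2*(-43 - (-1)*6) = -2*(-43 - 1*(-6)) = -2*(-43 + 6) = -2*(-37) = 74)
(-18*0 - 14)*X = (-18*0 - 14)*74 = (0 - 14)*74 = -14*74 = -1036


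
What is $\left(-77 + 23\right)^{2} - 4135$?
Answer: $-1219$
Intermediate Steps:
$\left(-77 + 23\right)^{2} - 4135 = \left(-54\right)^{2} - 4135 = 2916 - 4135 = -1219$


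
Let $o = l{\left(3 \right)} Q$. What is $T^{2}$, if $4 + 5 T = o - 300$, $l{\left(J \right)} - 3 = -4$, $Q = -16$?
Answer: $\frac{82944}{25} \approx 3317.8$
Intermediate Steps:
$l{\left(J \right)} = -1$ ($l{\left(J \right)} = 3 - 4 = -1$)
$o = 16$ ($o = \left(-1\right) \left(-16\right) = 16$)
$T = - \frac{288}{5}$ ($T = - \frac{4}{5} + \frac{16 - 300}{5} = - \frac{4}{5} + \frac{1}{5} \left(-284\right) = - \frac{4}{5} - \frac{284}{5} = - \frac{288}{5} \approx -57.6$)
$T^{2} = \left(- \frac{288}{5}\right)^{2} = \frac{82944}{25}$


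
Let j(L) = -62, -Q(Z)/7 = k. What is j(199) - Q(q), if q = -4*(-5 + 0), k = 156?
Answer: 1030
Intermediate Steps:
q = 20 (q = -4*(-5) = 20)
Q(Z) = -1092 (Q(Z) = -7*156 = -1092)
j(199) - Q(q) = -62 - 1*(-1092) = -62 + 1092 = 1030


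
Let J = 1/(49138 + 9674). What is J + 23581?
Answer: 1386845773/58812 ≈ 23581.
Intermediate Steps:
J = 1/58812 ≈ 1.7003e-5
J + 23581 = 1/58812 + 23581 = 1386845773/58812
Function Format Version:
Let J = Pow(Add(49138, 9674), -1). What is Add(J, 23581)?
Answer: Rational(1386845773, 58812) ≈ 23581.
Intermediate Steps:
J = Rational(1, 58812) (J = Pow(58812, -1) = Rational(1, 58812) ≈ 1.7003e-5)
Add(J, 23581) = Add(Rational(1, 58812), 23581) = Rational(1386845773, 58812)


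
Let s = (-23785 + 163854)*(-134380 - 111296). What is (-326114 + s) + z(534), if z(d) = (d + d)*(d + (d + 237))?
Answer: -34410524018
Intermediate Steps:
s = -34411591644 (s = 140069*(-245676) = -34411591644)
z(d) = 2*d*(237 + 2*d) (z(d) = (2*d)*(d + (237 + d)) = (2*d)*(237 + 2*d) = 2*d*(237 + 2*d))
(-326114 + s) + z(534) = (-326114 - 34411591644) + 2*534*(237 + 2*534) = -34411917758 + 2*534*(237 + 1068) = -34411917758 + 2*534*1305 = -34411917758 + 1393740 = -34410524018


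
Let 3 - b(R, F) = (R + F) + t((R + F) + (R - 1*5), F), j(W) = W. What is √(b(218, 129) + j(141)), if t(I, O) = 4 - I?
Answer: √353 ≈ 18.788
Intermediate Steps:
b(R, F) = -6 + R (b(R, F) = 3 - ((R + F) + (4 - ((R + F) + (R - 1*5)))) = 3 - ((F + R) + (4 - ((F + R) + (R - 5)))) = 3 - ((F + R) + (4 - ((F + R) + (-5 + R)))) = 3 - ((F + R) + (4 - (-5 + F + 2*R))) = 3 - ((F + R) + (4 + (5 - F - 2*R))) = 3 - ((F + R) + (9 - F - 2*R)) = 3 - (9 - R) = 3 + (-9 + R) = -6 + R)
√(b(218, 129) + j(141)) = √((-6 + 218) + 141) = √(212 + 141) = √353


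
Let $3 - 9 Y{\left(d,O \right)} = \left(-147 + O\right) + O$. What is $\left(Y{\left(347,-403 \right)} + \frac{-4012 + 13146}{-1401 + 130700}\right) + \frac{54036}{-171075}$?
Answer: $\frac{7032578748958}{66359479275} \approx 105.98$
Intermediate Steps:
$Y{\left(d,O \right)} = \frac{50}{3} - \frac{2 O}{9}$ ($Y{\left(d,O \right)} = \frac{1}{3} - \frac{\left(-147 + O\right) + O}{9} = \frac{1}{3} - \frac{-147 + 2 O}{9} = \frac{1}{3} - \left(- \frac{49}{3} + \frac{2 O}{9}\right) = \frac{50}{3} - \frac{2 O}{9}$)
$\left(Y{\left(347,-403 \right)} + \frac{-4012 + 13146}{-1401 + 130700}\right) + \frac{54036}{-171075} = \left(\left(\frac{50}{3} - - \frac{806}{9}\right) + \frac{-4012 + 13146}{-1401 + 130700}\right) + \frac{54036}{-171075} = \left(\left(\frac{50}{3} + \frac{806}{9}\right) + \frac{9134}{129299}\right) + 54036 \left(- \frac{1}{171075}\right) = \left(\frac{956}{9} + 9134 \cdot \frac{1}{129299}\right) - \frac{18012}{57025} = \left(\frac{956}{9} + \frac{9134}{129299}\right) - \frac{18012}{57025} = \frac{123692050}{1163691} - \frac{18012}{57025} = \frac{7032578748958}{66359479275}$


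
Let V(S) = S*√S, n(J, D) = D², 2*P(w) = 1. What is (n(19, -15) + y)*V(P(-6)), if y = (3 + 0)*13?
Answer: 66*√2 ≈ 93.338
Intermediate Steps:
P(w) = ½ (P(w) = (½)*1 = ½)
y = 39 (y = 3*13 = 39)
V(S) = S^(3/2)
(n(19, -15) + y)*V(P(-6)) = ((-15)² + 39)*(½)^(3/2) = (225 + 39)*(√2/4) = 264*(√2/4) = 66*√2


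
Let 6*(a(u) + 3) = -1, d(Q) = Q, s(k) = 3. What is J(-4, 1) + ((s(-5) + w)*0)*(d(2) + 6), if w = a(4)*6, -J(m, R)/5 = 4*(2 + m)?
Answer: 40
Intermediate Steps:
a(u) = -19/6 (a(u) = -3 + (1/6)*(-1) = -3 - 1/6 = -19/6)
J(m, R) = -40 - 20*m (J(m, R) = -20*(2 + m) = -5*(8 + 4*m) = -40 - 20*m)
w = -19 (w = -19/6*6 = -19)
J(-4, 1) + ((s(-5) + w)*0)*(d(2) + 6) = (-40 - 20*(-4)) + ((3 - 19)*0)*(2 + 6) = (-40 + 80) - 16*0*8 = 40 + 0*8 = 40 + 0 = 40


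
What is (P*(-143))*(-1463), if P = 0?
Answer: 0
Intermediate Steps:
(P*(-143))*(-1463) = (0*(-143))*(-1463) = 0*(-1463) = 0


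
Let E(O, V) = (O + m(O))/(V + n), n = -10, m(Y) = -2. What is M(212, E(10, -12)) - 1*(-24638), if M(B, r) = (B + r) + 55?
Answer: 273951/11 ≈ 24905.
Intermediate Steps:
E(O, V) = (-2 + O)/(-10 + V) (E(O, V) = (O - 2)/(V - 10) = (-2 + O)/(-10 + V))
M(B, r) = 55 + B + r
M(212, E(10, -12)) - 1*(-24638) = (55 + 212 + (-2 + 10)/(-10 - 12)) - 1*(-24638) = (55 + 212 + 8/(-22)) + 24638 = (55 + 212 - 1/22*8) + 24638 = (55 + 212 - 4/11) + 24638 = 2933/11 + 24638 = 273951/11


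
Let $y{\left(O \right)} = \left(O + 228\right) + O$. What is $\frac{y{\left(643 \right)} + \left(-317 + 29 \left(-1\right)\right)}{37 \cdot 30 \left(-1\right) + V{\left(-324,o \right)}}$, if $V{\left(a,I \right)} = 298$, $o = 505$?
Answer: $- \frac{292}{203} \approx -1.4384$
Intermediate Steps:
$y{\left(O \right)} = 228 + 2 O$ ($y{\left(O \right)} = \left(228 + O\right) + O = 228 + 2 O$)
$\frac{y{\left(643 \right)} + \left(-317 + 29 \left(-1\right)\right)}{37 \cdot 30 \left(-1\right) + V{\left(-324,o \right)}} = \frac{\left(228 + 2 \cdot 643\right) + \left(-317 + 29 \left(-1\right)\right)}{37 \cdot 30 \left(-1\right) + 298} = \frac{\left(228 + 1286\right) - 346}{1110 \left(-1\right) + 298} = \frac{1514 - 346}{-1110 + 298} = \frac{1168}{-812} = 1168 \left(- \frac{1}{812}\right) = - \frac{292}{203}$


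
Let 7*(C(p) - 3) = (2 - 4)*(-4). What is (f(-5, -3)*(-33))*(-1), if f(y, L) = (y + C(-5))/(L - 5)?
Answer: 99/28 ≈ 3.5357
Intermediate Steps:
C(p) = 29/7 (C(p) = 3 + ((2 - 4)*(-4))/7 = 3 + (-2*(-4))/7 = 3 + (1/7)*8 = 3 + 8/7 = 29/7)
f(y, L) = (29/7 + y)/(-5 + L) (f(y, L) = (y + 29/7)/(L - 5) = (29/7 + y)/(-5 + L))
(f(-5, -3)*(-33))*(-1) = (((29/7 - 5)/(-5 - 3))*(-33))*(-1) = ((-6/7/(-8))*(-33))*(-1) = (-1/8*(-6/7)*(-33))*(-1) = ((3/28)*(-33))*(-1) = -99/28*(-1) = 99/28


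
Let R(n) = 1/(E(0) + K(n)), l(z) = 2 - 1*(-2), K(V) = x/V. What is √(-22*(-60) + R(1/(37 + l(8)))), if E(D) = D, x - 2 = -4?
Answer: √8875598/82 ≈ 36.332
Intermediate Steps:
x = -2 (x = 2 - 4 = -2)
K(V) = -2/V
l(z) = 4 (l(z) = 2 + 2 = 4)
R(n) = -n/2 (R(n) = 1/(0 - 2/n) = 1/(-2/n) = -n/2)
√(-22*(-60) + R(1/(37 + l(8)))) = √(-22*(-60) - 1/(2*(37 + 4))) = √(1320 - ½/41) = √(1320 - ½*1/41) = √(1320 - 1/82) = √(108239/82) = √8875598/82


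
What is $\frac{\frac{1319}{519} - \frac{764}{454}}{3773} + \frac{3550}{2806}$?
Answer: $\frac{789144417440}{623645353947} \approx 1.2654$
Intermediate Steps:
$\frac{\frac{1319}{519} - \frac{764}{454}}{3773} + \frac{3550}{2806} = \left(1319 \cdot \frac{1}{519} - \frac{382}{227}\right) \frac{1}{3773} + 3550 \cdot \frac{1}{2806} = \left(\frac{1319}{519} - \frac{382}{227}\right) \frac{1}{3773} + \frac{1775}{1403} = \frac{101155}{117813} \cdot \frac{1}{3773} + \frac{1775}{1403} = \frac{101155}{444508449} + \frac{1775}{1403} = \frac{789144417440}{623645353947}$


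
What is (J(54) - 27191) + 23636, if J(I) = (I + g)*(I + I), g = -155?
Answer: -14463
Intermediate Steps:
J(I) = 2*I*(-155 + I) (J(I) = (I - 155)*(I + I) = (-155 + I)*(2*I) = 2*I*(-155 + I))
(J(54) - 27191) + 23636 = (2*54*(-155 + 54) - 27191) + 23636 = (2*54*(-101) - 27191) + 23636 = (-10908 - 27191) + 23636 = -38099 + 23636 = -14463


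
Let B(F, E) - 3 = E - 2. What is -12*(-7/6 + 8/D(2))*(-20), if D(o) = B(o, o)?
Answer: 360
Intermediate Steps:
B(F, E) = 1 + E (B(F, E) = 3 + (E - 2) = 3 + (-2 + E) = 1 + E)
D(o) = 1 + o
-12*(-7/6 + 8/D(2))*(-20) = -12*(-7/6 + 8/(1 + 2))*(-20) = -12*(-7*⅙ + 8/3)*(-20) = -12*(-7/6 + 8*(⅓))*(-20) = -12*(-7/6 + 8/3)*(-20) = -12*3/2*(-20) = -18*(-20) = 360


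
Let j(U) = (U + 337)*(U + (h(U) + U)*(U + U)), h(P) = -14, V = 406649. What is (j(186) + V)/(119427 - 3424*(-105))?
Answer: 33967559/478947 ≈ 70.921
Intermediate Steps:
j(U) = (337 + U)*(U + 2*U*(-14 + U)) (j(U) = (U + 337)*(U + (-14 + U)*(U + U)) = (337 + U)*(U + (-14 + U)*(2*U)) = (337 + U)*(U + 2*U*(-14 + U)))
(j(186) + V)/(119427 - 3424*(-105)) = (186*(-9099 + 2*186² + 647*186) + 406649)/(119427 - 3424*(-105)) = (186*(-9099 + 2*34596 + 120342) + 406649)/(119427 + 359520) = (186*(-9099 + 69192 + 120342) + 406649)/478947 = (186*180435 + 406649)*(1/478947) = (33560910 + 406649)*(1/478947) = 33967559*(1/478947) = 33967559/478947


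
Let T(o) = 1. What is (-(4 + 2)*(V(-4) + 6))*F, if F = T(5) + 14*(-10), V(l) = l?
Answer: 1668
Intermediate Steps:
F = -139 (F = 1 + 14*(-10) = 1 - 140 = -139)
(-(4 + 2)*(V(-4) + 6))*F = -(4 + 2)*(-4 + 6)*(-139) = -6*2*(-139) = -1*12*(-139) = -12*(-139) = 1668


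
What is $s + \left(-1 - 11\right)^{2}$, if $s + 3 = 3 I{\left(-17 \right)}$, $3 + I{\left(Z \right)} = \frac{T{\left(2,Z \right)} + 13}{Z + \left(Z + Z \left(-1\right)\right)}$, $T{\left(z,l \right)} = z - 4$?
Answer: $\frac{2211}{17} \approx 130.06$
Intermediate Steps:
$T{\left(z,l \right)} = -4 + z$
$I{\left(Z \right)} = -3 + \frac{11}{Z}$ ($I{\left(Z \right)} = -3 + \frac{\left(-4 + 2\right) + 13}{Z + \left(Z + Z \left(-1\right)\right)} = -3 + \frac{-2 + 13}{Z + \left(Z - Z\right)} = -3 + \frac{11}{Z + 0} = -3 + \frac{11}{Z}$)
$s = - \frac{237}{17}$ ($s = -3 + 3 \left(-3 + \frac{11}{-17}\right) = -3 + 3 \left(-3 + 11 \left(- \frac{1}{17}\right)\right) = -3 + 3 \left(-3 - \frac{11}{17}\right) = -3 + 3 \left(- \frac{62}{17}\right) = -3 - \frac{186}{17} = - \frac{237}{17} \approx -13.941$)
$s + \left(-1 - 11\right)^{2} = - \frac{237}{17} + \left(-1 - 11\right)^{2} = - \frac{237}{17} + \left(-12\right)^{2} = - \frac{237}{17} + 144 = \frac{2211}{17}$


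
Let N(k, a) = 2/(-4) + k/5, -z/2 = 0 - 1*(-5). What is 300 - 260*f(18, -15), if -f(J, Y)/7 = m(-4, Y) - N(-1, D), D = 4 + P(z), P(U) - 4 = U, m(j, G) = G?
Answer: -25726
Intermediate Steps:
z = -10 (z = -2*(0 - 1*(-5)) = -2*(0 + 5) = -2*5 = -10)
P(U) = 4 + U
D = -2 (D = 4 + (4 - 10) = 4 - 6 = -2)
N(k, a) = -½ + k/5 (N(k, a) = 2*(-¼) + k*(⅕) = -½ + k/5)
f(J, Y) = -49/10 - 7*Y (f(J, Y) = -7*(Y - (-½ + (⅕)*(-1))) = -7*(Y - (-½ - ⅕)) = -7*(Y - 1*(-7/10)) = -7*(Y + 7/10) = -7*(7/10 + Y) = -49/10 - 7*Y)
300 - 260*f(18, -15) = 300 - 260*(-49/10 - 7*(-15)) = 300 - 260*(-49/10 + 105) = 300 - 260*1001/10 = 300 - 26026 = -25726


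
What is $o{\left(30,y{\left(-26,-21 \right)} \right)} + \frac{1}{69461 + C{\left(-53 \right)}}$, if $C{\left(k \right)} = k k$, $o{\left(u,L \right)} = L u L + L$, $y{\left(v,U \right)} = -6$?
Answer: $\frac{77617981}{72270} \approx 1074.0$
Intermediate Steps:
$o{\left(u,L \right)} = L + u L^{2}$ ($o{\left(u,L \right)} = u L^{2} + L = L + u L^{2}$)
$C{\left(k \right)} = k^{2}$
$o{\left(30,y{\left(-26,-21 \right)} \right)} + \frac{1}{69461 + C{\left(-53 \right)}} = - 6 \left(1 - 180\right) + \frac{1}{69461 + \left(-53\right)^{2}} = - 6 \left(1 - 180\right) + \frac{1}{69461 + 2809} = \left(-6\right) \left(-179\right) + \frac{1}{72270} = 1074 + \frac{1}{72270} = \frac{77617981}{72270}$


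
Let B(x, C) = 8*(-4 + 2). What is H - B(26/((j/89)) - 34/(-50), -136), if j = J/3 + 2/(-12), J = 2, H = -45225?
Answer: -45209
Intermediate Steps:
j = ½ (j = 2/3 + 2/(-12) = 2*(⅓) + 2*(-1/12) = ⅔ - ⅙ = ½ ≈ 0.50000)
B(x, C) = -16 (B(x, C) = 8*(-2) = -16)
H - B(26/((j/89)) - 34/(-50), -136) = -45225 - 1*(-16) = -45225 + 16 = -45209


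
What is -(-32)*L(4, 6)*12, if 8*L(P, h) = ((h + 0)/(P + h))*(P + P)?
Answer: 1152/5 ≈ 230.40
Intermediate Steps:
L(P, h) = P*h/(4*(P + h)) (L(P, h) = (((h + 0)/(P + h))*(P + P))/8 = ((h/(P + h))*(2*P))/8 = (2*P*h/(P + h))/8 = P*h/(4*(P + h)))
-(-32)*L(4, 6)*12 = -(-32)*(1/4)*4*6/(4 + 6)*12 = -(-32)*(1/4)*4*6/10*12 = -(-32)*(1/4)*4*6*(1/10)*12 = -(-32)*3/5*12 = -32*(-3/5)*12 = (96/5)*12 = 1152/5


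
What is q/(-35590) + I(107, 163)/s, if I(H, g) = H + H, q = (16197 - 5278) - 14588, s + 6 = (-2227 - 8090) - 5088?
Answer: 48926699/548477490 ≈ 0.089205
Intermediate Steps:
s = -15411 (s = -6 + ((-2227 - 8090) - 5088) = -6 + (-10317 - 5088) = -6 - 15405 = -15411)
q = -3669 (q = 10919 - 14588 = -3669)
I(H, g) = 2*H
q/(-35590) + I(107, 163)/s = -3669/(-35590) + (2*107)/(-15411) = -3669*(-1/35590) + 214*(-1/15411) = 3669/35590 - 214/15411 = 48926699/548477490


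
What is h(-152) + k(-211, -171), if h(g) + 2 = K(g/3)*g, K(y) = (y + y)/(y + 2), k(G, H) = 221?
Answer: -7117/73 ≈ -97.493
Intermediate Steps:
K(y) = 2*y/(2 + y) (K(y) = (2*y)/(2 + y) = 2*y/(2 + y))
h(g) = -2 + 2*g**2/(3*(2 + g/3)) (h(g) = -2 + (2*(g/3)/(2 + g/3))*g = -2 + (2*g/(3*(2 + g/3)))*g = -2 + 2*g**2/(3*(2 + g/3)))
h(-152) + k(-211, -171) = 2*(-6 + (-152)**2 - 1*(-152))/(6 - 152) + 221 = 2*(-6 + 23104 + 152)/(-146) + 221 = 2*(-1/146)*23250 + 221 = -23250/73 + 221 = -7117/73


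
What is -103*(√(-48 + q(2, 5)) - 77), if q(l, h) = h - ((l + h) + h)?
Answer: 7931 - 103*I*√55 ≈ 7931.0 - 763.87*I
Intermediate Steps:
q(l, h) = -h - l (q(l, h) = h - ((h + l) + h) = h - (l + 2*h) = h + (-l - 2*h) = -h - l)
-103*(√(-48 + q(2, 5)) - 77) = -103*(√(-48 + (-1*5 - 1*2)) - 77) = -103*(√(-48 + (-5 - 2)) - 77) = -103*(√(-48 - 7) - 77) = -103*(√(-55) - 77) = -103*(I*√55 - 77) = -103*(-77 + I*√55) = 7931 - 103*I*√55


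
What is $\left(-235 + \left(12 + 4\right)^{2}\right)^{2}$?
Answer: $441$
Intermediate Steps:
$\left(-235 + \left(12 + 4\right)^{2}\right)^{2} = \left(-235 + 16^{2}\right)^{2} = \left(-235 + 256\right)^{2} = 21^{2} = 441$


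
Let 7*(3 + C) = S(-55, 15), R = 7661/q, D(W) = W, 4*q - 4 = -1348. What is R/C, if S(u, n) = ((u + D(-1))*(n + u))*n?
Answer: -7661/1611792 ≈ -0.0047531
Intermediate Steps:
q = -336 (q = 1 + (1/4)*(-1348) = 1 - 337 = -336)
R = -7661/336 (R = 7661/(-336) = 7661*(-1/336) = -7661/336 ≈ -22.801)
S(u, n) = n*(-1 + u)*(n + u) (S(u, n) = ((u - 1)*(n + u))*n = ((-1 + u)*(n + u))*n = n*(-1 + u)*(n + u))
C = 4797 (C = -3 + (15*((-55)**2 - 1*15 - 1*(-55) + 15*(-55)))/7 = -3 + (15*(3025 - 15 + 55 - 825))/7 = -3 + (15*2240)/7 = -3 + (1/7)*33600 = -3 + 4800 = 4797)
R/C = -7661/336/4797 = -7661/336*1/4797 = -7661/1611792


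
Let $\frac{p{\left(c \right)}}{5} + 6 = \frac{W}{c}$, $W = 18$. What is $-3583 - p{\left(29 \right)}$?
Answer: $- \frac{103127}{29} \approx -3556.1$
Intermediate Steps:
$p{\left(c \right)} = -30 + \frac{90}{c}$ ($p{\left(c \right)} = -30 + 5 \frac{18}{c} = -30 + \frac{90}{c}$)
$-3583 - p{\left(29 \right)} = -3583 - \left(-30 + \frac{90}{29}\right) = -3583 - - \frac{780}{29} = -3583 + \frac{780}{29} = - \frac{103127}{29}$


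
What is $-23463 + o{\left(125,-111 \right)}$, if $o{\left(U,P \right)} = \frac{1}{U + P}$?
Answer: $- \frac{328481}{14} \approx -23463.0$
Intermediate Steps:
$o{\left(U,P \right)} = \frac{1}{P + U}$
$-23463 + o{\left(125,-111 \right)} = -23463 + \frac{1}{-111 + 125} = -23463 + \frac{1}{14} = - \frac{328481}{14}$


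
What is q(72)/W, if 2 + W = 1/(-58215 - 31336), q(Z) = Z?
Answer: -2149224/59701 ≈ -36.000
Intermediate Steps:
W = -179103/89551 (W = -2 + 1/(-58215 - 31336) = -2 + 1/(-89551) = -2 - 1/89551 = -179103/89551 ≈ -2.0000)
q(72)/W = 72/(-179103/89551) = 72*(-89551/179103) = -2149224/59701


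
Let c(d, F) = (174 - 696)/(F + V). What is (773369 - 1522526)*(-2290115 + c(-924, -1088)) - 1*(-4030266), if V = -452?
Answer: 1321057783727193/770 ≈ 1.7157e+12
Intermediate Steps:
c(d, F) = -522/(-452 + F) (c(d, F) = (174 - 696)/(F - 452) = -522/(-452 + F))
(773369 - 1522526)*(-2290115 + c(-924, -1088)) - 1*(-4030266) = (773369 - 1522526)*(-2290115 - 522/(-452 - 1088)) - 1*(-4030266) = -749157*(-2290115 - 522/(-1540)) + 4030266 = -749157*(-2290115 - 522*(-1/1540)) + 4030266 = -749157*(-2290115 + 261/770) + 4030266 = -749157*(-1763388289/770) + 4030266 = 1321054680422373/770 + 4030266 = 1321057783727193/770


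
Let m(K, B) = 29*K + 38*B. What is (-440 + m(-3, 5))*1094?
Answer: -368678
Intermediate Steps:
(-440 + m(-3, 5))*1094 = (-440 + (29*(-3) + 38*5))*1094 = (-440 + (-87 + 190))*1094 = (-440 + 103)*1094 = -337*1094 = -368678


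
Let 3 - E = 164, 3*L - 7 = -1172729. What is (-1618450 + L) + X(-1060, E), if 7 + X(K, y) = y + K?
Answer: -6031756/3 ≈ -2.0106e+6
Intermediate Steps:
L = -1172722/3 (L = 7/3 + (⅓)*(-1172729) = 7/3 - 1172729/3 = -1172722/3 ≈ -3.9091e+5)
E = -161 (E = 3 - 1*164 = 3 - 164 = -161)
X(K, y) = -7 + K + y (X(K, y) = -7 + (y + K) = -7 + (K + y) = -7 + K + y)
(-1618450 + L) + X(-1060, E) = (-1618450 - 1172722/3) + (-7 - 1060 - 161) = -6028072/3 - 1228 = -6031756/3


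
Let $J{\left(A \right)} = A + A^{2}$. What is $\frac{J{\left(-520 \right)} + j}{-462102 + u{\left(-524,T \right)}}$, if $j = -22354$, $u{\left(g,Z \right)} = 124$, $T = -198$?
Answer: $- \frac{5381}{10043} \approx -0.5358$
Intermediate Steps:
$\frac{J{\left(-520 \right)} + j}{-462102 + u{\left(-524,T \right)}} = \frac{- 520 \left(1 - 520\right) - 22354}{-462102 + 124} = \frac{\left(-520\right) \left(-519\right) - 22354}{-461978} = \left(269880 - 22354\right) \left(- \frac{1}{461978}\right) = 247526 \left(- \frac{1}{461978}\right) = - \frac{5381}{10043}$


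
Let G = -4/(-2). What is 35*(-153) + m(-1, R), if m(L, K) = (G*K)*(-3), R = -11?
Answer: -5289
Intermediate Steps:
G = 2 (G = -4*(-½) = 2)
m(L, K) = -6*K (m(L, K) = (2*K)*(-3) = -6*K)
35*(-153) + m(-1, R) = 35*(-153) - 6*(-11) = -5355 + 66 = -5289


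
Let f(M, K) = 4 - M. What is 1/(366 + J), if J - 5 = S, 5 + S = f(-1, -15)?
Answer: 1/371 ≈ 0.0026954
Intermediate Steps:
S = 0 (S = -5 + (4 - 1*(-1)) = -5 + (4 + 1) = -5 + 5 = 0)
J = 5 (J = 5 + 0 = 5)
1/(366 + J) = 1/(366 + 5) = 1/371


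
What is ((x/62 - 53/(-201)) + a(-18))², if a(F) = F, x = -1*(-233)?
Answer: 30344594809/155301444 ≈ 195.39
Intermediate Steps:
x = 233
((x/62 - 53/(-201)) + a(-18))² = ((233/62 - 53/(-201)) - 18)² = ((233*(1/62) - 53*(-1/201)) - 18)² = ((233/62 + 53/201) - 18)² = (50119/12462 - 18)² = (-174197/12462)² = 30344594809/155301444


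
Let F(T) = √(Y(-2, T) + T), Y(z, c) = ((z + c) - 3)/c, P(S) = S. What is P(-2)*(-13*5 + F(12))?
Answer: 130 - √453/3 ≈ 122.91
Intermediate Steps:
Y(z, c) = (-3 + c + z)/c (Y(z, c) = ((c + z) - 3)/c = (-3 + c + z)/c)
F(T) = √(T + (-5 + T)/T) (F(T) = √((-3 + T - 2)/T + T) = √((-5 + T)/T + T) = √(T + (-5 + T)/T))
P(-2)*(-13*5 + F(12)) = -2*(-13*5 + √(1 + 12 - 5/12)) = -2*(-65 + √(1 + 12 - 5*1/12)) = -2*(-65 + √(1 + 12 - 5/12)) = -2*(-65 + √(151/12)) = -2*(-65 + √453/6) = 130 - √453/3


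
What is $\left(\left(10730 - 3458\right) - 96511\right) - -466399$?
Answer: $377160$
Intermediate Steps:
$\left(\left(10730 - 3458\right) - 96511\right) - -466399 = \left(7272 - 96511\right) + 466399 = -89239 + 466399 = 377160$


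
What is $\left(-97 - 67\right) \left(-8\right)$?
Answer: $1312$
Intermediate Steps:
$\left(-97 - 67\right) \left(-8\right) = \left(-164\right) \left(-8\right) = 1312$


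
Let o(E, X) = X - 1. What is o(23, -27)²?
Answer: 784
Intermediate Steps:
o(E, X) = -1 + X
o(23, -27)² = (-1 - 27)² = (-28)² = 784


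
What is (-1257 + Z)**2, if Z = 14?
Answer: 1545049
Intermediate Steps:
(-1257 + Z)**2 = (-1257 + 14)**2 = (-1243)**2 = 1545049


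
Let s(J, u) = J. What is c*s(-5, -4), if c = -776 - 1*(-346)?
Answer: 2150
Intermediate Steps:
c = -430 (c = -776 + 346 = -430)
c*s(-5, -4) = -430*(-5) = 2150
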